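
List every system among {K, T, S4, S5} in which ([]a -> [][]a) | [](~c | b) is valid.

S4, S5

S4-tableau for the negation ~(([]a -> [][]a) | [](~c | b)):
1. ~(([]a -> [][]a) | [](~c | b)), u
2. ~([]a -> [][]a), u
3. ~[](~c | b), u
4. []a, u
5. ~[][]a, u
6. a, u
7. ~(~c | b), v
8. c, v
9. ~b, v
10. a, v
11. ~[]a, w
12. a, w
13. ~a, x
14. a, x
Accessibility: uRu, uRv, uRw, uRx, vRv, wRw, wRx, xRx
Branch closes: a and ~a both at x.
Every branch closes (one shown): valid in S4, hence also in S5 (every theorem of S4 is a theorem of S5).
T-tableau for the negation ~(([]a -> [][]a) | [](~c | b)):
1. ~(([]a -> [][]a) | [](~c | b)), u
2. ~([]a -> [][]a), u
3. ~[](~c | b), u
4. []a, u
5. ~[][]a, u
6. a, u
7. ~(~c | b), v
8. c, v
9. ~b, v
10. a, v
11. ~[]a, w
12. a, w
13. ~a, x
Accessibility: uRu, uRv, uRw, vRv, wRw, wRx, xRx
Complete open branch: countermodel on a T-frame, so not valid in T, nor in K (the same frame is also a K-frame).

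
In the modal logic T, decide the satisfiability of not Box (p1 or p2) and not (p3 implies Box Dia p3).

1. not Box (p1 or p2) and not (p3 implies Box Dia p3), 0
2. not Box (p1 or p2), 0
3. not (p3 implies Box Dia p3), 0
4. p3, 0
5. not Box Dia p3, 0
6. not (p1 or p2), 1
7. not p1, 1
8. not p2, 1
9. not Dia p3, 2
10. not p3, 2
Accessibility: 0R0, 0R1, 0R2, 1R1, 2R2

Yes, satisfiable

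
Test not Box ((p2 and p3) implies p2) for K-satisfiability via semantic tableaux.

Unsatisfiable (every branch closes)

1. not Box ((p2 and p3) implies p2), 0
2. not ((p2 and p3) implies p2), 1
3. p2 and p3, 1
4. not p2, 1
5. p2, 1
6. p3, 1
Accessibility: 0R1
Branch closes: p2 and not p2 both at 1.
(One branch shown.) All branches close.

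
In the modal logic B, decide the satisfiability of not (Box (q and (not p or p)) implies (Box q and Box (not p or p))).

Unsatisfiable

1. not (Box (q and (not p or p)) implies (Box q and Box (not p or p))), u
2. Box (q and (not p or p)), u
3. not (Box q and Box (not p or p)), u
4. q and (not p or p), u
5. q, u
6. not p or p, u
7. not Box q, u
8. p, u
9. not q, v
10. q and (not p or p), v
11. q, v
12. not p or p, v
Accessibility: uRu, uRv, vRu, vRv
Branch closes: q and not q both at v.
All branches of the tableau close; one closing branch shown above.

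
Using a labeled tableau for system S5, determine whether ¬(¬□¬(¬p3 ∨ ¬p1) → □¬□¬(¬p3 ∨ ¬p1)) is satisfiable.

Unsatisfiable

1. ¬(¬□¬(¬p3 ∨ ¬p1) → □¬□¬(¬p3 ∨ ¬p1)), w0
2. ¬□¬(¬p3 ∨ ¬p1), w0
3. ¬□¬□¬(¬p3 ∨ ¬p1), w0
4. ¬p3 ∨ ¬p1, w1
5. ¬p1, w1
6. □¬(¬p3 ∨ ¬p1), w2
7. ¬(¬p3 ∨ ¬p1), w0
8. p3, w0
9. p1, w0
10. ¬(¬p3 ∨ ¬p1), w1
11. p3, w1
12. p1, w1
Accessibility: w0Rw0, w0Rw1, w0Rw2, w1Rw0, w1Rw1, w1Rw2, w2Rw0, w2Rw1, w2Rw2
Branch closes: p1 and ¬p1 both at w1.
Every branch closes; the branch above is one of them.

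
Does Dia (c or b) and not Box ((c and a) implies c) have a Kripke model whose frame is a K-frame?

1. Dia (c or b) and not Box ((c and a) implies c), 0
2. Dia (c or b), 0   [and-rule on 1]
3. not Box ((c and a) implies c), 0   [and-rule on 1]
4. c or b, 1   [Dia-rule on 2: fresh world 1, 0R1]
5. b, 1   [or-rule on 4 (branches; this branch)]
6. not ((c and a) implies c), 2   [neg-Box-rule on 3: fresh world 2, 0R2]
7. c and a, 2   [neg-implies-rule on 6]
8. not c, 2   [neg-implies-rule on 6]
9. c, 2   [and-rule on 7]
10. a, 2   [and-rule on 7]
Accessibility: 0R1, 0R2
Branch closes: c and not c both at 2.
(One branch shown.) All branches close.

No, unsatisfiable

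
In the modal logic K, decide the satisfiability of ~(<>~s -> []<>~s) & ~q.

Satisfiable (open branch found)

1. ~(<>~s -> []<>~s) & ~q, u
2. ~(<>~s -> []<>~s), u
3. ~q, u
4. <>~s, u
5. ~[]<>~s, u
6. ~s, v
7. ~<>~s, w
Accessibility: uRv, uRw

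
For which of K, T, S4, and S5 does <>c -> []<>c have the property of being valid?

S5

S5-tableau for the negation ~(<>c -> []<>c):
1. ~(<>c -> []<>c), 0
2. <>c, 0
3. ~[]<>c, 0
4. c, 1
5. ~<>c, 2
6. ~c, 0
7. ~c, 1
Accessibility: 0R0, 0R1, 0R2, 1R0, 1R1, 1R2, 2R0, 2R1, 2R2
Branch closes: c and ~c both at 1.
Every branch closes (one shown): valid in S5.
S4-tableau for the negation ~(<>c -> []<>c):
1. ~(<>c -> []<>c), 0
2. <>c, 0
3. ~[]<>c, 0
4. c, 1
5. ~<>c, 2
6. ~c, 2
Accessibility: 0R0, 0R1, 0R2, 1R1, 2R2
Complete open branch: countermodel on an S4-frame, so not valid in S4, nor in K, T (the same frame is also a K-frame and a T-frame).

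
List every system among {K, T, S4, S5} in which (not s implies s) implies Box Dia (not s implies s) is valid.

S5

S4-tableau for the negation not ((not s implies s) implies Box Dia (not s implies s)):
1. not ((not s implies s) implies Box Dia (not s implies s)), w0
2. not s implies s, w0
3. not Box Dia (not s implies s), w0
4. s, w0
5. not Dia (not s implies s), w1
6. not (not s implies s), w1
7. not s, w1
Accessibility: w0Rw0, w0Rw1, w1Rw1
Complete open branch: countermodel on an S4-frame, so not valid in S4, nor in K, T (the same frame is also a K-frame and a T-frame).
S5-tableau for the negation not ((not s implies s) implies Box Dia (not s implies s)):
1. not ((not s implies s) implies Box Dia (not s implies s)), w0
2. not s implies s, w0
3. not Box Dia (not s implies s), w0
4. s, w0
5. not Dia (not s implies s), w1
6. not (not s implies s), w0
7. not s, w0
Accessibility: w0Rw0, w0Rw1, w1Rw0, w1Rw1
Branch closes: s and not s both at w0.
Every branch closes (one shown): valid in S5.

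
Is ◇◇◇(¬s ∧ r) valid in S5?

Tableau for the negation ¬◇◇◇(¬s ∧ r):
1. ¬◇◇◇(¬s ∧ r), u
2. ¬◇◇(¬s ∧ r), u   [¬◇-rule on 1 via uRu]
3. ¬◇(¬s ∧ r), u   [¬◇-rule on 2 via uRu]
4. ¬(¬s ∧ r), u   [¬◇-rule on 3 via uRu]
5. ¬r, u   [¬∧-rule on 4 (branches; this branch)]
Accessibility: uRu
The negation has an open branch (countermodel exists).

Not valid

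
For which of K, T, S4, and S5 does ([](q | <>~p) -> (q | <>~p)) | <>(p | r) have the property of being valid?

T, S4, S5

K-tableau for the negation ~(([](q | <>~p) -> (q | <>~p)) | <>(p | r)):
1. ~(([](q | <>~p) -> (q | <>~p)) | <>(p | r)), u
2. ~([](q | <>~p) -> (q | <>~p)), u
3. ~<>(p | r), u
4. [](q | <>~p), u
5. ~(q | <>~p), u
6. ~q, u
7. ~<>~p, u
Complete open branch: countermodel on a K-frame, so not valid in K.
T-tableau for the negation ~(([](q | <>~p) -> (q | <>~p)) | <>(p | r)):
1. ~(([](q | <>~p) -> (q | <>~p)) | <>(p | r)), u
2. ~([](q | <>~p) -> (q | <>~p)), u
3. ~<>(p | r), u
4. [](q | <>~p), u
5. ~(q | <>~p), u
6. ~q, u
7. ~<>~p, u
8. ~(p | r), u
9. ~p, u
10. ~r, u
11. q | <>~p, u
12. p, u
Accessibility: uRu
Branch closes: p and ~p both at u.
Every branch closes (one shown): valid in T, hence also in S4, S5 (every theorem of T is a theorem of S4 and S5).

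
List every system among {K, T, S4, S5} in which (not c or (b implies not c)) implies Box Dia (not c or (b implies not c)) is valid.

S5

S5-tableau for the negation not ((not c or (b implies not c)) implies Box Dia (not c or (b implies not c))):
1. not ((not c or (b implies not c)) implies Box Dia (not c or (b implies not c))), 0
2. not c or (b implies not c), 0
3. not Box Dia (not c or (b implies not c)), 0
4. b implies not c, 0
5. not b, 0
6. not Dia (not c or (b implies not c)), 1
7. not (not c or (b implies not c)), 0
8. c, 0
9. not (b implies not c), 0
10. b, 0
Accessibility: 0R0, 0R1, 1R0, 1R1
Branch closes: b and not b both at 0.
Every branch closes (one shown): valid in S5.
S4-tableau for the negation not ((not c or (b implies not c)) implies Box Dia (not c or (b implies not c))):
1. not ((not c or (b implies not c)) implies Box Dia (not c or (b implies not c))), 0
2. not c or (b implies not c), 0
3. not Box Dia (not c or (b implies not c)), 0
4. b implies not c, 0
5. not c, 0
6. not Dia (not c or (b implies not c)), 1
7. not (not c or (b implies not c)), 1
8. c, 1
9. not (b implies not c), 1
10. b, 1
Accessibility: 0R0, 0R1, 1R1
Complete open branch: countermodel on an S4-frame, so not valid in S4, nor in K, T (the same frame is also a K-frame and a T-frame).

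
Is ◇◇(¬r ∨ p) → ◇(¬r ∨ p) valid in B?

No, not valid

Tableau for the negation ¬(◇◇(¬r ∨ p) → ◇(¬r ∨ p)):
1. ¬(◇◇(¬r ∨ p) → ◇(¬r ∨ p)), 0
2. ◇◇(¬r ∨ p), 0
3. ¬◇(¬r ∨ p), 0
4. ¬(¬r ∨ p), 0
5. r, 0
6. ¬p, 0
7. ◇(¬r ∨ p), 1
8. ¬(¬r ∨ p), 1
9. r, 1
10. ¬p, 1
11. ¬r ∨ p, 2
12. p, 2
Accessibility: 0R0, 0R1, 1R0, 1R1, 1R2, 2R1, 2R2
The negation has an open branch (countermodel exists).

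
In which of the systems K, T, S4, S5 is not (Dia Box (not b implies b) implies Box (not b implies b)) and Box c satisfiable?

K, T, S4

S5-tableau for the formula:
1. not (Dia Box (not b implies b) implies Box (not b implies b)) and Box c, 0
2. not (Dia Box (not b implies b) implies Box (not b implies b)), 0
3. Box c, 0
4. Dia Box (not b implies b), 0
5. not Box (not b implies b), 0
6. c, 0
7. Box (not b implies b), 1
8. c, 1
9. not b implies b, 0
10. not b implies b, 1
11. b, 0
12. b, 1
13. not (not b implies b), 2
14. not b, 2
15. c, 2
16. not b implies b, 2
17. b, 2
Accessibility: 0R0, 0R1, 0R2, 1R0, 1R1, 1R2, 2R0, 2R1, 2R2
Branch closes: b and not b both at 2.
Every branch closes (one shown): unsatisfiable in S5.
S4-tableau for the formula:
1. not (Dia Box (not b implies b) implies Box (not b implies b)) and Box c, 0
2. not (Dia Box (not b implies b) implies Box (not b implies b)), 0
3. Box c, 0
4. Dia Box (not b implies b), 0
5. not Box (not b implies b), 0
6. c, 0
7. Box (not b implies b), 1
8. c, 1
9. not b implies b, 1
10. b, 1
11. not (not b implies b), 2
12. not b, 2
13. c, 2
Accessibility: 0R0, 0R1, 0R2, 1R1, 2R2
Complete open branch: satisfiable in S4, hence also in K, T (this S4-model is also a K-model and a T-model).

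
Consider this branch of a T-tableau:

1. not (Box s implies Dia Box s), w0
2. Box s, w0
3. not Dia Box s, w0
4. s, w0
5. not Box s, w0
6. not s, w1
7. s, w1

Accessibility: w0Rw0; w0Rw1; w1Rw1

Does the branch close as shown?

Closed

Both s and not s appear at w1.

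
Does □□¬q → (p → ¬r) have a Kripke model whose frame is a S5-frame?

1. □□¬q → (p → ¬r), u
2. p → ¬r, u
3. ¬r, u
Accessibility: uRu

Satisfiable (open branch found)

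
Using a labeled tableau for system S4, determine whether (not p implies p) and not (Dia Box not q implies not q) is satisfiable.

Satisfiable

1. (not p implies p) and not (Dia Box not q implies not q), u
2. not p implies p, u
3. not (Dia Box not q implies not q), u
4. Dia Box not q, u
5. q, u
6. p, u
7. Box not q, v
8. not q, v
Accessibility: uRu, uRv, vRv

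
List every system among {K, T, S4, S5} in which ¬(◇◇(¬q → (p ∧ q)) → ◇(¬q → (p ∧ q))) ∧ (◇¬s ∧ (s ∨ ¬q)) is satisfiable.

T-tableau for the formula:
1. ¬(◇◇(¬q → (p ∧ q)) → ◇(¬q → (p ∧ q))) ∧ (◇¬s ∧ (s ∨ ¬q)), u
2. ¬(◇◇(¬q → (p ∧ q)) → ◇(¬q → (p ∧ q))), u
3. ◇¬s ∧ (s ∨ ¬q), u
4. ◇◇(¬q → (p ∧ q)), u
5. ¬◇(¬q → (p ∧ q)), u
6. ◇¬s, u
7. s ∨ ¬q, u
8. ¬(¬q → (p ∧ q)), u
9. ¬q, u
10. ¬(p ∧ q), u
11. ◇(¬q → (p ∧ q)), v
12. ¬(¬q → (p ∧ q)), v
13. ¬q, v
14. ¬(p ∧ q), v
15. ¬s, w
16. ¬(¬q → (p ∧ q)), w
17. ¬q, w
18. ¬(p ∧ q), w
19. ¬q → (p ∧ q), x
20. p ∧ q, x
21. p, x
22. q, x
Accessibility: uRu, uRv, uRw, vRv, vRx, wRw, xRx
Complete open branch: satisfiable in T, hence also in K (this T-model is also a K-model).
S4-tableau for the formula:
1. ¬(◇◇(¬q → (p ∧ q)) → ◇(¬q → (p ∧ q))) ∧ (◇¬s ∧ (s ∨ ¬q)), u
2. ¬(◇◇(¬q → (p ∧ q)) → ◇(¬q → (p ∧ q))), u
3. ◇¬s ∧ (s ∨ ¬q), u
4. ◇◇(¬q → (p ∧ q)), u
5. ¬◇(¬q → (p ∧ q)), u
6. ◇¬s, u
7. s ∨ ¬q, u
8. ¬(¬q → (p ∧ q)), u
9. ¬q, u
10. ¬(p ∧ q), u
11. ◇(¬q → (p ∧ q)), v
12. ¬(¬q → (p ∧ q)), v
13. ¬q, v
14. ¬(p ∧ q), v
15. ¬s, w
16. ¬(¬q → (p ∧ q)), w
17. ¬q, w
18. ¬(p ∧ q), w
19. ¬q → (p ∧ q), x
20. ¬(¬q → (p ∧ q)), x
21. ¬q, x
22. ¬(p ∧ q), x
23. p ∧ q, x
24. p, x
25. q, x
Accessibility: uRu, uRv, uRw, uRx, vRv, vRx, wRw, xRx
Branch closes: q and ¬q both at x.
Every branch closes (one shown): unsatisfiable in S4, hence also in S5 (every S5-frame is an S4-frame).

K, T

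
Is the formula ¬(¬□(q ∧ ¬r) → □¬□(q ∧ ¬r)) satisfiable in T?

1. ¬(¬□(q ∧ ¬r) → □¬□(q ∧ ¬r)), w0
2. ¬□(q ∧ ¬r), w0
3. ¬□¬□(q ∧ ¬r), w0
4. ¬(q ∧ ¬r), w1
5. r, w1
6. □(q ∧ ¬r), w2
7. q ∧ ¬r, w2
8. q, w2
9. ¬r, w2
Accessibility: w0Rw0, w0Rw1, w0Rw2, w1Rw1, w2Rw2

Satisfiable (open branch found)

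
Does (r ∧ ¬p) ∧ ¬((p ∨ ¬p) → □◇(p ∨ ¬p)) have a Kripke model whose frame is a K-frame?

Yes, satisfiable

1. (r ∧ ¬p) ∧ ¬((p ∨ ¬p) → □◇(p ∨ ¬p)), u
2. r ∧ ¬p, u
3. ¬((p ∨ ¬p) → □◇(p ∨ ¬p)), u
4. r, u
5. ¬p, u
6. p ∨ ¬p, u
7. ¬□◇(p ∨ ¬p), u
8. ¬◇(p ∨ ¬p), v
Accessibility: uRv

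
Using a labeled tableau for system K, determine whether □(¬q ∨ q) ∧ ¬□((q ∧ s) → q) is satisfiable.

1. □(¬q ∨ q) ∧ ¬□((q ∧ s) → q), w0
2. □(¬q ∨ q), w0
3. ¬□((q ∧ s) → q), w0
4. ¬((q ∧ s) → q), w1
5. q ∧ s, w1
6. ¬q, w1
7. q, w1
8. s, w1
Accessibility: w0Rw1
Branch closes: q and ¬q both at w1.
(One branch shown.) All branches close.

Unsatisfiable (every branch closes)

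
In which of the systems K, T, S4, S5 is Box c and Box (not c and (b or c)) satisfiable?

K

T-tableau for the formula:
1. Box c and Box (not c and (b or c)), 0
2. Box c, 0
3. Box (not c and (b or c)), 0
4. c, 0
5. not c and (b or c), 0
6. not c, 0
7. b or c, 0
Accessibility: 0R0
Branch closes: c and not c both at 0.
Every branch closes (one shown): unsatisfiable in T, hence also in S4, S5 (every S4/S5-frame is a T-frame).
K-tableau for the formula:
1. Box c and Box (not c and (b or c)), 0
2. Box c, 0
3. Box (not c and (b or c)), 0
Complete open branch: satisfiable in K.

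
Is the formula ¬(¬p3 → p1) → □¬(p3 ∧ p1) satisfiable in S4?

Satisfiable (open branch found)

1. ¬(¬p3 → p1) → □¬(p3 ∧ p1), u
2. □¬(p3 ∧ p1), u   [→-rule on 1 (branches; this branch)]
3. ¬(p3 ∧ p1), u   [□-rule on 2 via uRu]
4. ¬p1, u   [¬∧-rule on 3 (branches; this branch)]
Accessibility: uRu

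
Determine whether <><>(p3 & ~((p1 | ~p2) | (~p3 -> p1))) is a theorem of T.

Tableau for the negation ~<><>(p3 & ~((p1 | ~p2) | (~p3 -> p1))):
1. ~<><>(p3 & ~((p1 | ~p2) | (~p3 -> p1))), u
2. ~<>(p3 & ~((p1 | ~p2) | (~p3 -> p1))), u
3. ~(p3 & ~((p1 | ~p2) | (~p3 -> p1))), u
4. (p1 | ~p2) | (~p3 -> p1), u
5. ~p3 -> p1, u
6. p1, u
Accessibility: uRu
The negation has an open branch (countermodel exists).

No, not valid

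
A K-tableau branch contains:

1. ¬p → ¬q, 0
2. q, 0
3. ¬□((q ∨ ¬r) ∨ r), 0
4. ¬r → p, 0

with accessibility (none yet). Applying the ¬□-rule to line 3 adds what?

a fresh world 1 with 0R1, and ¬((q ∨ ¬r) ∨ r) at 1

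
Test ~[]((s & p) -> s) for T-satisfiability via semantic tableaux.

No, unsatisfiable

1. ~[]((s & p) -> s), u
2. ~((s & p) -> s), v
3. s & p, v
4. ~s, v
5. s, v
6. p, v
Accessibility: uRu, uRv, vRv
Branch closes: s and ~s both at v.
Every branch closes; the branch above is one of them.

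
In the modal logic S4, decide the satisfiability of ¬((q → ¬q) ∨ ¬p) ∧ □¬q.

1. ¬((q → ¬q) ∨ ¬p) ∧ □¬q, w0
2. ¬((q → ¬q) ∨ ¬p), w0
3. □¬q, w0
4. ¬(q → ¬q), w0
5. p, w0
6. q, w0
7. ¬q, w0
Accessibility: w0Rw0
Branch closes: q and ¬q both at w0.
All branches of the tableau close; one closing branch shown above.

Unsatisfiable (every branch closes)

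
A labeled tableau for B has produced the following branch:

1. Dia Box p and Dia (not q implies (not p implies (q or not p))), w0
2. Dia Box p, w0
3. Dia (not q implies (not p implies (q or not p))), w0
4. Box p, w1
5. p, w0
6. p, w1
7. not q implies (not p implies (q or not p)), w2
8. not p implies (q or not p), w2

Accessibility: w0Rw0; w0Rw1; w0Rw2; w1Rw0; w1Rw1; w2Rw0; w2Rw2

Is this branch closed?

No world carries both an atom and its negation.

Open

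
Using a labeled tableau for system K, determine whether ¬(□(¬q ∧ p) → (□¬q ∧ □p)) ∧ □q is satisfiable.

1. ¬(□(¬q ∧ p) → (□¬q ∧ □p)) ∧ □q, w0
2. ¬(□(¬q ∧ p) → (□¬q ∧ □p)), w0
3. □q, w0
4. □(¬q ∧ p), w0
5. ¬(□¬q ∧ □p), w0
6. ¬□p, w0
7. ¬p, w1
8. q, w1
9. ¬q ∧ p, w1
10. ¬q, w1
11. p, w1
Accessibility: w0Rw1
Branch closes: q and ¬q both at w1.
(One branch shown.) All branches close.

No, unsatisfiable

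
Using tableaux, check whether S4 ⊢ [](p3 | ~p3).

Valid in S4

Tableau for the negation ~[](p3 | ~p3):
1. ~[](p3 | ~p3), 0
2. ~(p3 | ~p3), 1   [~[]-rule on 1: fresh world 1, 0R1]
3. ~p3, 1   [~|-rule on 2]
4. p3, 1   [~|-rule on 2]
Accessibility: 0R0, 0R1, 1R1
Branch closes: p3 and ~p3 both at 1.
All branches of the negation close; one closing branch shown above.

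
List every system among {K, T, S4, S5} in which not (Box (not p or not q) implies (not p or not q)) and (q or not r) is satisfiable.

K

K-tableau for the formula:
1. not (Box (not p or not q) implies (not p or not q)) and (q or not r), u
2. not (Box (not p or not q) implies (not p or not q)), u   [and-rule on 1]
3. q or not r, u   [and-rule on 1]
4. Box (not p or not q), u   [neg-implies-rule on 2]
5. not (not p or not q), u   [neg-implies-rule on 2]
6. p, u   [neg-or-rule on 5]
7. q, u   [neg-or-rule on 5]
8. not r, u   [or-rule on 3 (branches; this branch)]
Complete open branch: satisfiable in K.
T-tableau for the formula:
1. not (Box (not p or not q) implies (not p or not q)) and (q or not r), u
2. not (Box (not p or not q) implies (not p or not q)), u   [and-rule on 1]
3. q or not r, u   [and-rule on 1]
4. Box (not p or not q), u   [neg-implies-rule on 2]
5. not (not p or not q), u   [neg-implies-rule on 2]
6. p, u   [neg-or-rule on 5]
7. q, u   [neg-or-rule on 5]
8. not p or not q, u   [Box-rule on 4 via uRu]
9. not r, u   [or-rule on 3 (branches; this branch)]
10. not q, u   [or-rule on 8 (branches; this branch)]
Accessibility: uRu
Branch closes: q and not q both at u.
Every branch closes (one shown): unsatisfiable in T, hence also in S4, S5 (every S4/S5-frame is a T-frame).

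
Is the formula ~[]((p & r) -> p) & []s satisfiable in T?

Unsatisfiable (every branch closes)

1. ~[]((p & r) -> p) & []s, w0
2. ~[]((p & r) -> p), w0   [&-rule on 1]
3. []s, w0   [&-rule on 1]
4. s, w0   [[]-rule on 3 via w0Rw0]
5. ~((p & r) -> p), w1   [~[]-rule on 2: fresh world w1, w0Rw1]
6. p & r, w1   [~->-rule on 5]
7. ~p, w1   [~->-rule on 5]
8. p, w1   [&-rule on 6]
9. r, w1   [&-rule on 6]
Accessibility: w0Rw0, w0Rw1, w1Rw1
Branch closes: p and ~p both at w1.
All branches of the tableau close; one closing branch shown above.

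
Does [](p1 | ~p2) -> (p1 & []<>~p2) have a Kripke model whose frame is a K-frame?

1. [](p1 | ~p2) -> (p1 & []<>~p2), w0
2. p1 & []<>~p2, w0
3. p1, w0
4. []<>~p2, w0

Yes, satisfiable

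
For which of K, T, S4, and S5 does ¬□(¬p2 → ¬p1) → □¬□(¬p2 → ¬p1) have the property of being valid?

S4-tableau for the negation ¬(¬□(¬p2 → ¬p1) → □¬□(¬p2 → ¬p1)):
1. ¬(¬□(¬p2 → ¬p1) → □¬□(¬p2 → ¬p1)), 0
2. ¬□(¬p2 → ¬p1), 0
3. ¬□¬□(¬p2 → ¬p1), 0
4. ¬(¬p2 → ¬p1), 1
5. ¬p2, 1
6. p1, 1
7. □(¬p2 → ¬p1), 2
8. ¬p2 → ¬p1, 2
9. ¬p1, 2
Accessibility: 0R0, 0R1, 0R2, 1R1, 2R2
Complete open branch: countermodel on an S4-frame, so not valid in S4, nor in K, T (the same frame is also a K-frame and a T-frame).
S5-tableau for the negation ¬(¬□(¬p2 → ¬p1) → □¬□(¬p2 → ¬p1)):
1. ¬(¬□(¬p2 → ¬p1) → □¬□(¬p2 → ¬p1)), 0
2. ¬□(¬p2 → ¬p1), 0
3. ¬□¬□(¬p2 → ¬p1), 0
4. ¬(¬p2 → ¬p1), 1
5. ¬p2, 1
6. p1, 1
7. □(¬p2 → ¬p1), 2
8. ¬p2 → ¬p1, 0
9. ¬p2 → ¬p1, 1
10. ¬p2 → ¬p1, 2
11. ¬p1, 0
12. ¬p1, 1
Accessibility: 0R0, 0R1, 0R2, 1R0, 1R1, 1R2, 2R0, 2R1, 2R2
Branch closes: p1 and ¬p1 both at 1.
Every branch closes (one shown): valid in S5.

S5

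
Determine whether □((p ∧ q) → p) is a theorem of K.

Tableau for the negation ¬□((p ∧ q) → p):
1. ¬□((p ∧ q) → p), w0
2. ¬((p ∧ q) → p), w1
3. p ∧ q, w1
4. ¬p, w1
5. p, w1
6. q, w1
Accessibility: w0Rw1
Branch closes: p and ¬p both at w1.
Every branch of the negation's tableau closes; the branch above is one of them.

Yes, valid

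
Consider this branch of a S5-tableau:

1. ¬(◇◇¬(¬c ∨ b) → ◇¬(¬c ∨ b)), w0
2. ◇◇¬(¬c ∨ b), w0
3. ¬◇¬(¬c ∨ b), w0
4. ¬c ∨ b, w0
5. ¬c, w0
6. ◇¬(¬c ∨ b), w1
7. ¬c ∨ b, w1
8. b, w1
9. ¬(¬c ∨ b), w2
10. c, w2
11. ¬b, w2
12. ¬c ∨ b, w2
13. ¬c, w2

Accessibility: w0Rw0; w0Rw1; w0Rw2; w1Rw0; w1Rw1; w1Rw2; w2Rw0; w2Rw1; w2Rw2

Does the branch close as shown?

Yes, closed

Both c and ¬c appear at w2.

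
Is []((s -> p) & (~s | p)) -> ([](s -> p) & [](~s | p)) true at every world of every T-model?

Tableau for the negation ~([]((s -> p) & (~s | p)) -> ([](s -> p) & [](~s | p))):
1. ~([]((s -> p) & (~s | p)) -> ([](s -> p) & [](~s | p))), w0
2. []((s -> p) & (~s | p)), w0
3. ~([](s -> p) & [](~s | p)), w0
4. (s -> p) & (~s | p), w0
5. s -> p, w0
6. ~s | p, w0
7. ~[](~s | p), w0
8. p, w0
9. ~(~s | p), w1
10. s, w1
11. ~p, w1
12. (s -> p) & (~s | p), w1
13. s -> p, w1
14. ~s | p, w1
15. p, w1
Accessibility: w0Rw0, w0Rw1, w1Rw1
Branch closes: p and ~p both at w1.
Every branch of the negation's tableau closes; the branch above is one of them.

Yes, valid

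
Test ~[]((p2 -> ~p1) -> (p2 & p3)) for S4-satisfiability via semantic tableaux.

Satisfiable

1. ~[]((p2 -> ~p1) -> (p2 & p3)), w0
2. ~((p2 -> ~p1) -> (p2 & p3)), w1
3. p2 -> ~p1, w1
4. ~(p2 & p3), w1
5. ~p1, w1
6. ~p3, w1
Accessibility: w0Rw0, w0Rw1, w1Rw1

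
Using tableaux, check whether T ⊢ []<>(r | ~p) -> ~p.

Tableau for the negation ~([]<>(r | ~p) -> ~p):
1. ~([]<>(r | ~p) -> ~p), u
2. []<>(r | ~p), u
3. p, u
4. <>(r | ~p), u
5. r | ~p, v
6. <>(r | ~p), v
7. ~p, v
8. r | ~p, w
9. ~p, w
Accessibility: uRu, uRv, vRv, vRw, wRw
The negation has an open branch (countermodel exists).

Not valid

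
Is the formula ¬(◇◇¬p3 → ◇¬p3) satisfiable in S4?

No, unsatisfiable

1. ¬(◇◇¬p3 → ◇¬p3), u
2. ◇◇¬p3, u
3. ¬◇¬p3, u
4. p3, u
5. ◇¬p3, v
6. p3, v
7. ¬p3, w
8. p3, w
Accessibility: uRu, uRv, uRw, vRv, vRw, wRw
Branch closes: p3 and ¬p3 both at w.
All branches of the tableau close; one closing branch shown above.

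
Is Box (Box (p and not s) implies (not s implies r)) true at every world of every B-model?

No, not valid

Tableau for the negation not Box (Box (p and not s) implies (not s implies r)):
1. not Box (Box (p and not s) implies (not s implies r)), w0
2. not (Box (p and not s) implies (not s implies r)), w1   [neg-Box-rule on 1: fresh world w1, w0Rw1]
3. Box (p and not s), w1   [neg-implies-rule on 2]
4. not (not s implies r), w1   [neg-implies-rule on 2]
5. not s, w1   [neg-implies-rule on 4]
6. not r, w1   [neg-implies-rule on 4]
7. p and not s, w0   [Box-rule on 3 via w1Rw0]
8. p, w0   [and-rule on 7]
9. not s, w0   [and-rule on 7]
10. p and not s, w1   [Box-rule on 3 via w1Rw1]
11. p, w1   [and-rule on 10]
Accessibility: w0Rw0, w0Rw1, w1Rw0, w1Rw1
The negation has an open branch (countermodel exists).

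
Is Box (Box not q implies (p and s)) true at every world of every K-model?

Tableau for the negation not Box (Box not q implies (p and s)):
1. not Box (Box not q implies (p and s)), 0
2. not (Box not q implies (p and s)), 1
3. Box not q, 1
4. not (p and s), 1
5. not s, 1
Accessibility: 0R1
The negation has an open branch (countermodel exists).

No, not valid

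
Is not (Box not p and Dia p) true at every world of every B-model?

Yes, valid

Tableau for the negation Box not p and Dia p:
1. Box not p and Dia p, u
2. Box not p, u
3. Dia p, u
4. not p, u
5. p, v
6. not p, v
Accessibility: uRu, uRv, vRu, vRv
Branch closes: p and not p both at v.
All branches of the negation close; one closing branch shown above.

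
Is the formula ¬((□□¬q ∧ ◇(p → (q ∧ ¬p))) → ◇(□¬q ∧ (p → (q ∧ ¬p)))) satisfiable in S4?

No, unsatisfiable

1. ¬((□□¬q ∧ ◇(p → (q ∧ ¬p))) → ◇(□¬q ∧ (p → (q ∧ ¬p)))), 0
2. □□¬q ∧ ◇(p → (q ∧ ¬p)), 0
3. ¬◇(□¬q ∧ (p → (q ∧ ¬p))), 0
4. □□¬q, 0
5. ◇(p → (q ∧ ¬p)), 0
6. ¬(□¬q ∧ (p → (q ∧ ¬p))), 0
7. □¬q, 0
8. ¬q, 0
9. ¬(p → (q ∧ ¬p)), 0
10. p, 0
11. ¬(q ∧ ¬p), 0
12. p → (q ∧ ¬p), 1
13. ¬(□¬q ∧ (p → (q ∧ ¬p))), 1
14. □¬q, 1
15. ¬q, 1
16. ¬p, 1
17. ¬□¬q, 1
18. q, 2
19. ¬(□¬q ∧ (p → (q ∧ ¬p))), 2
20. □¬q, 2
21. ¬q, 2
Accessibility: 0R0, 0R1, 0R2, 1R1, 1R2, 2R2
Branch closes: q and ¬q both at 2.
(One branch shown.) All branches close.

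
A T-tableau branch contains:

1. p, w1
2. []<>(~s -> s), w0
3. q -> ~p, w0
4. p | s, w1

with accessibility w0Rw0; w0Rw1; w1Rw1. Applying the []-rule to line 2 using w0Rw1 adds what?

<>(~s -> s), w1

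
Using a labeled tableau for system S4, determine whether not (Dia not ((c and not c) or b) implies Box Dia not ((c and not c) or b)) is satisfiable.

1. not (Dia not ((c and not c) or b) implies Box Dia not ((c and not c) or b)), 0
2. Dia not ((c and not c) or b), 0
3. not Box Dia not ((c and not c) or b), 0
4. not ((c and not c) or b), 1
5. not (c and not c), 1
6. not b, 1
7. c, 1
8. not Dia not ((c and not c) or b), 2
9. (c and not c) or b, 2
10. b, 2
Accessibility: 0R0, 0R1, 0R2, 1R1, 2R2

Satisfiable (open branch found)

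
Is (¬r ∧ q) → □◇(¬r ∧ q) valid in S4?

Not valid

Tableau for the negation ¬((¬r ∧ q) → □◇(¬r ∧ q)):
1. ¬((¬r ∧ q) → □◇(¬r ∧ q)), u
2. ¬r ∧ q, u
3. ¬□◇(¬r ∧ q), u
4. ¬r, u
5. q, u
6. ¬◇(¬r ∧ q), v
7. ¬(¬r ∧ q), v
8. ¬q, v
Accessibility: uRu, uRv, vRv
The negation has an open branch (countermodel exists).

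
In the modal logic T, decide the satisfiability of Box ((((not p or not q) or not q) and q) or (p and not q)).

Satisfiable (open branch found)

1. Box ((((not p or not q) or not q) and q) or (p and not q)), u
2. (((not p or not q) or not q) and q) or (p and not q), u
3. p and not q, u
4. p, u
5. not q, u
Accessibility: uRu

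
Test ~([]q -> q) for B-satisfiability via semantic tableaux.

No, unsatisfiable

1. ~([]q -> q), 0
2. []q, 0   [~->-rule on 1]
3. ~q, 0   [~->-rule on 1]
4. q, 0   [[]-rule on 2 via 0R0]
Accessibility: 0R0
Branch closes: q and ~q both at 0.
(One branch shown.) All branches close.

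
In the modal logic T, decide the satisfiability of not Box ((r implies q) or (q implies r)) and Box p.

No, unsatisfiable

1. not Box ((r implies q) or (q implies r)) and Box p, 0
2. not Box ((r implies q) or (q implies r)), 0   [and-rule on 1]
3. Box p, 0   [and-rule on 1]
4. p, 0   [Box-rule on 3 via 0R0]
5. not ((r implies q) or (q implies r)), 1   [neg-Box-rule on 2: fresh world 1, 0R1]
6. not (r implies q), 1   [neg-or-rule on 5]
7. not (q implies r), 1   [neg-or-rule on 5]
8. r, 1   [neg-implies-rule on 6]
9. not q, 1   [neg-implies-rule on 6]
10. q, 1   [neg-implies-rule on 7]
11. not r, 1   [neg-implies-rule on 7]
Accessibility: 0R0, 0R1, 1R1
Branch closes: q and not q both at 1.
(One branch shown.) All branches close.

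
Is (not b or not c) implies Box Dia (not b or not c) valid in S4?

Tableau for the negation not ((not b or not c) implies Box Dia (not b or not c)):
1. not ((not b or not c) implies Box Dia (not b or not c)), u
2. not b or not c, u
3. not Box Dia (not b or not c), u
4. not c, u
5. not Dia (not b or not c), v
6. not (not b or not c), v
7. b, v
8. c, v
Accessibility: uRu, uRv, vRv
The negation has an open branch (countermodel exists).

Invalid (countermodel exists)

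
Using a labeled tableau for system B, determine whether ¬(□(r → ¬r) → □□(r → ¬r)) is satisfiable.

Yes, satisfiable

1. ¬(□(r → ¬r) → □□(r → ¬r)), w0
2. □(r → ¬r), w0
3. ¬□□(r → ¬r), w0
4. r → ¬r, w0
5. ¬r, w0
6. ¬□(r → ¬r), w1
7. r → ¬r, w1
8. ¬r, w1
9. ¬(r → ¬r), w2
10. r, w2
Accessibility: w0Rw0, w0Rw1, w1Rw0, w1Rw1, w1Rw2, w2Rw1, w2Rw2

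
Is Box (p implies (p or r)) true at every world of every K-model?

Tableau for the negation not Box (p implies (p or r)):
1. not Box (p implies (p or r)), u
2. not (p implies (p or r)), v
3. p, v
4. not (p or r), v
5. not p, v
6. not r, v
Accessibility: uRv
Branch closes: p and not p both at v.
Every branch of the negation's tableau closes; the branch above is one of them.

Valid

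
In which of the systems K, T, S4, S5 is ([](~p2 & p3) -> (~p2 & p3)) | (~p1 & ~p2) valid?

T-tableau for the negation ~(([](~p2 & p3) -> (~p2 & p3)) | (~p1 & ~p2)):
1. ~(([](~p2 & p3) -> (~p2 & p3)) | (~p1 & ~p2)), 0
2. ~([](~p2 & p3) -> (~p2 & p3)), 0
3. ~(~p1 & ~p2), 0
4. [](~p2 & p3), 0
5. ~(~p2 & p3), 0
6. ~p2 & p3, 0
7. ~p2, 0
8. p3, 0
9. p1, 0
10. ~p3, 0
Accessibility: 0R0
Branch closes: p3 and ~p3 both at 0.
Every branch closes (one shown): valid in T, hence also in S4, S5 (every theorem of T is a theorem of S4 and S5).
K-tableau for the negation ~(([](~p2 & p3) -> (~p2 & p3)) | (~p1 & ~p2)):
1. ~(([](~p2 & p3) -> (~p2 & p3)) | (~p1 & ~p2)), 0
2. ~([](~p2 & p3) -> (~p2 & p3)), 0
3. ~(~p1 & ~p2), 0
4. [](~p2 & p3), 0
5. ~(~p2 & p3), 0
6. p2, 0
7. ~p3, 0
Complete open branch: countermodel on a K-frame, so not valid in K.

T, S4, S5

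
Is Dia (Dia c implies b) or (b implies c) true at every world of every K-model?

Tableau for the negation not (Dia (Dia c implies b) or (b implies c)):
1. not (Dia (Dia c implies b) or (b implies c)), w0
2. not Dia (Dia c implies b), w0
3. not (b implies c), w0
4. b, w0
5. not c, w0
The negation has an open branch (countermodel exists).

No, not valid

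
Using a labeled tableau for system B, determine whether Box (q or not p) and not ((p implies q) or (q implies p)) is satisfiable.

Unsatisfiable

1. Box (q or not p) and not ((p implies q) or (q implies p)), u
2. Box (q or not p), u
3. not ((p implies q) or (q implies p)), u
4. not (p implies q), u
5. not (q implies p), u
6. p, u
7. not q, u
8. q, u
9. not p, u
Accessibility: uRu
Branch closes: q and not q both at u.
All branches of the tableau close; one closing branch shown above.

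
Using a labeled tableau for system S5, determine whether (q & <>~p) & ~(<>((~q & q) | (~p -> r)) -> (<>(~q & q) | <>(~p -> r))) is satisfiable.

1. (q & <>~p) & ~(<>((~q & q) | (~p -> r)) -> (<>(~q & q) | <>(~p -> r))), w0
2. q & <>~p, w0
3. ~(<>((~q & q) | (~p -> r)) -> (<>(~q & q) | <>(~p -> r))), w0
4. q, w0
5. <>~p, w0
6. <>((~q & q) | (~p -> r)), w0
7. ~(<>(~q & q) | <>(~p -> r)), w0
8. ~<>(~q & q), w0
9. ~<>(~p -> r), w0
10. ~(~q & q), w0
11. ~(~p -> r), w0
12. ~p, w0
13. ~r, w0
14. ~p, w1
15. ~(~q & q), w1
16. ~(~p -> r), w1
17. ~r, w1
18. ~q, w1
19. (~q & q) | (~p -> r), w2
20. ~(~q & q), w2
21. ~(~p -> r), w2
22. ~p, w2
23. ~r, w2
24. ~p -> r, w2
25. ~q, w2
26. r, w2
Accessibility: w0Rw0, w0Rw1, w0Rw2, w1Rw0, w1Rw1, w1Rw2, w2Rw0, w2Rw1, w2Rw2
Branch closes: r and ~r both at w2.
(One branch shown.) All branches close.

Unsatisfiable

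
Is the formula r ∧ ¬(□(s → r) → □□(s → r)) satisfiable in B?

Satisfiable (open branch found)

1. r ∧ ¬(□(s → r) → □□(s → r)), w0
2. r, w0
3. ¬(□(s → r) → □□(s → r)), w0
4. □(s → r), w0
5. ¬□□(s → r), w0
6. s → r, w0
7. ¬□(s → r), w1
8. s → r, w1
9. r, w1
10. ¬(s → r), w2
11. s, w2
12. ¬r, w2
Accessibility: w0Rw0, w0Rw1, w1Rw0, w1Rw1, w1Rw2, w2Rw1, w2Rw2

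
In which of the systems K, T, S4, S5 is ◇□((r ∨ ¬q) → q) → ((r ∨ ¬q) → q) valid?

S5

S4-tableau for the negation ¬(◇□((r ∨ ¬q) → q) → ((r ∨ ¬q) → q)):
1. ¬(◇□((r ∨ ¬q) → q) → ((r ∨ ¬q) → q)), 0
2. ◇□((r ∨ ¬q) → q), 0
3. ¬((r ∨ ¬q) → q), 0
4. r ∨ ¬q, 0
5. ¬q, 0
6. □((r ∨ ¬q) → q), 1
7. (r ∨ ¬q) → q, 1
8. q, 1
Accessibility: 0R0, 0R1, 1R1
Complete open branch: countermodel on an S4-frame, so not valid in S4, nor in K, T (the same frame is also a K-frame and a T-frame).
S5-tableau for the negation ¬(◇□((r ∨ ¬q) → q) → ((r ∨ ¬q) → q)):
1. ¬(◇□((r ∨ ¬q) → q) → ((r ∨ ¬q) → q)), 0
2. ◇□((r ∨ ¬q) → q), 0
3. ¬((r ∨ ¬q) → q), 0
4. r ∨ ¬q, 0
5. ¬q, 0
6. □((r ∨ ¬q) → q), 1
7. (r ∨ ¬q) → q, 0
8. (r ∨ ¬q) → q, 1
9. ¬(r ∨ ¬q), 0
10. ¬r, 0
11. q, 0
Accessibility: 0R0, 0R1, 1R0, 1R1
Branch closes: q and ¬q both at 0.
Every branch closes (one shown): valid in S5.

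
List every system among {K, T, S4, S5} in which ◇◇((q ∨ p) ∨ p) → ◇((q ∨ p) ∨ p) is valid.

T-tableau for the negation ¬(◇◇((q ∨ p) ∨ p) → ◇((q ∨ p) ∨ p)):
1. ¬(◇◇((q ∨ p) ∨ p) → ◇((q ∨ p) ∨ p)), w0
2. ◇◇((q ∨ p) ∨ p), w0
3. ¬◇((q ∨ p) ∨ p), w0
4. ¬((q ∨ p) ∨ p), w0
5. ¬(q ∨ p), w0
6. ¬p, w0
7. ¬q, w0
8. ◇((q ∨ p) ∨ p), w1
9. ¬((q ∨ p) ∨ p), w1
10. ¬(q ∨ p), w1
11. ¬p, w1
12. ¬q, w1
13. (q ∨ p) ∨ p, w2
14. p, w2
Accessibility: w0Rw0, w0Rw1, w1Rw1, w1Rw2, w2Rw2
Complete open branch: countermodel on a T-frame, so not valid in T, nor in K (the same frame is also a K-frame).
S4-tableau for the negation ¬(◇◇((q ∨ p) ∨ p) → ◇((q ∨ p) ∨ p)):
1. ¬(◇◇((q ∨ p) ∨ p) → ◇((q ∨ p) ∨ p)), w0
2. ◇◇((q ∨ p) ∨ p), w0
3. ¬◇((q ∨ p) ∨ p), w0
4. ¬((q ∨ p) ∨ p), w0
5. ¬(q ∨ p), w0
6. ¬p, w0
7. ¬q, w0
8. ◇((q ∨ p) ∨ p), w1
9. ¬((q ∨ p) ∨ p), w1
10. ¬(q ∨ p), w1
11. ¬p, w1
12. ¬q, w1
13. (q ∨ p) ∨ p, w2
14. ¬((q ∨ p) ∨ p), w2
15. ¬(q ∨ p), w2
16. ¬p, w2
17. ¬q, w2
18. q ∨ p, w2
19. p, w2
Accessibility: w0Rw0, w0Rw1, w0Rw2, w1Rw1, w1Rw2, w2Rw2
Branch closes: p and ¬p both at w2.
Every branch closes (one shown): valid in S4, hence also in S5 (every theorem of S4 is a theorem of S5).

S4, S5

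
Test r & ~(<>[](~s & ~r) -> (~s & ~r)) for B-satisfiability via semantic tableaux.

No, unsatisfiable

1. r & ~(<>[](~s & ~r) -> (~s & ~r)), u
2. r, u
3. ~(<>[](~s & ~r) -> (~s & ~r)), u
4. <>[](~s & ~r), u
5. ~(~s & ~r), u
6. [](~s & ~r), v
7. ~s & ~r, u
8. ~s, u
9. ~r, u
Accessibility: uRu, uRv, vRu, vRv
Branch closes: r and ~r both at u.
(One branch shown.) All branches close.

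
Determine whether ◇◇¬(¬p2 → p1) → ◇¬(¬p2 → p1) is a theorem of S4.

Tableau for the negation ¬(◇◇¬(¬p2 → p1) → ◇¬(¬p2 → p1)):
1. ¬(◇◇¬(¬p2 → p1) → ◇¬(¬p2 → p1)), w0
2. ◇◇¬(¬p2 → p1), w0   [¬→-rule on 1]
3. ¬◇¬(¬p2 → p1), w0   [¬→-rule on 1]
4. ¬p2 → p1, w0   [¬◇-rule on 3 via w0Rw0]
5. p1, w0   [→-rule on 4 (branches; this branch)]
6. ◇¬(¬p2 → p1), w1   [◇-rule on 2: fresh world w1, w0Rw1]
7. ¬p2 → p1, w1   [¬◇-rule on 3 via w0Rw1]
8. p1, w1   [→-rule on 7 (branches; this branch)]
9. ¬(¬p2 → p1), w2   [◇-rule on 6: fresh world w2, w1Rw2]
10. ¬p2, w2   [¬→-rule on 9]
11. ¬p1, w2   [¬→-rule on 9]
12. ¬p2 → p1, w2   [¬◇-rule on 3 via w0Rw2]
13. p1, w2   [→-rule on 12 (branches; this branch)]
Accessibility: w0Rw0, w0Rw1, w0Rw2, w1Rw1, w1Rw2, w2Rw2
Branch closes: p1 and ¬p1 both at w2.
Every branch of the negation's tableau closes; the branch above is one of them.

Valid in S4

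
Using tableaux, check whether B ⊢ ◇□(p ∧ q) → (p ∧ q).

Valid

Tableau for the negation ¬(◇□(p ∧ q) → (p ∧ q)):
1. ¬(◇□(p ∧ q) → (p ∧ q)), 0
2. ◇□(p ∧ q), 0
3. ¬(p ∧ q), 0
4. ¬q, 0
5. □(p ∧ q), 1
6. p ∧ q, 0
7. p, 0
8. q, 0
Accessibility: 0R0, 0R1, 1R0, 1R1
Branch closes: q and ¬q both at 0.
Every branch of the negation's tableau closes; the branch above is one of them.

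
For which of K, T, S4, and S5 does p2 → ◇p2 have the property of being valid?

K-tableau for the negation ¬(p2 → ◇p2):
1. ¬(p2 → ◇p2), w0
2. p2, w0
3. ¬◇p2, w0
Complete open branch: countermodel on a K-frame, so not valid in K.
T-tableau for the negation ¬(p2 → ◇p2):
1. ¬(p2 → ◇p2), w0
2. p2, w0
3. ¬◇p2, w0
4. ¬p2, w0
Accessibility: w0Rw0
Branch closes: p2 and ¬p2 both at w0.
Every branch closes (one shown): valid in T, hence also in S4, S5 (every theorem of T is a theorem of S4 and S5).

T, S4, S5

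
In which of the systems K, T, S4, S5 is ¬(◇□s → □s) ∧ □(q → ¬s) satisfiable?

K, T, S4

S4-tableau for the formula:
1. ¬(◇□s → □s) ∧ □(q → ¬s), u
2. ¬(◇□s → □s), u   [∧-rule on 1]
3. □(q → ¬s), u   [∧-rule on 1]
4. ◇□s, u   [¬→-rule on 2]
5. ¬□s, u   [¬→-rule on 2]
6. q → ¬s, u   [□-rule on 3 via uRu]
7. ¬s, u   [→-rule on 6 (branches; this branch)]
8. □s, v   [◇-rule on 4: fresh world v, uRv]
9. q → ¬s, v   [□-rule on 3 via uRv]
10. s, v   [□-rule on 8 via vRv]
11. ¬q, v   [→-rule on 9 (branches; this branch)]
12. ¬s, w   [¬□-rule on 5: fresh world w, uRw]
13. q → ¬s, w   [□-rule on 3 via uRw]
Accessibility: uRu, uRv, uRw, vRv, wRw
Complete open branch: satisfiable in S4, hence also in K, T (this S4-model is also a K-model and a T-model).
S5-tableau for the formula:
1. ¬(◇□s → □s) ∧ □(q → ¬s), u
2. ¬(◇□s → □s), u   [∧-rule on 1]
3. □(q → ¬s), u   [∧-rule on 1]
4. ◇□s, u   [¬→-rule on 2]
5. ¬□s, u   [¬→-rule on 2]
6. q → ¬s, u   [□-rule on 3 via uRu]
7. ¬q, u   [→-rule on 6 (branches; this branch)]
8. □s, v   [◇-rule on 4: fresh world v, uRv]
9. q → ¬s, v   [□-rule on 3 via uRv]
10. s, u   [□-rule on 8 via vRu]
11. s, v   [□-rule on 8 via vRv]
12. ¬q, v   [→-rule on 9 (branches; this branch)]
13. ¬s, w   [¬□-rule on 5: fresh world w, uRw]
14. q → ¬s, w   [□-rule on 3 via uRw]
15. s, w   [□-rule on 8 via vRw]
Accessibility: uRu, uRv, uRw, vRu, vRv, vRw, wRu, wRv, wRw
Branch closes: s and ¬s both at w.
Every branch closes (one shown): unsatisfiable in S5.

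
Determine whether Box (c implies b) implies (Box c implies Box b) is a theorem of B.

Tableau for the negation not (Box (c implies b) implies (Box c implies Box b)):
1. not (Box (c implies b) implies (Box c implies Box b)), w0
2. Box (c implies b), w0   [neg-implies-rule on 1]
3. not (Box c implies Box b), w0   [neg-implies-rule on 1]
4. Box c, w0   [neg-implies-rule on 3]
5. not Box b, w0   [neg-implies-rule on 3]
6. c implies b, w0   [Box-rule on 2 via w0Rw0]
7. c, w0   [Box-rule on 4 via w0Rw0]
8. b, w0   [implies-rule on 6 (branches; this branch)]
9. not b, w1   [neg-Box-rule on 5: fresh world w1, w0Rw1]
10. c implies b, w1   [Box-rule on 2 via w0Rw1]
11. c, w1   [Box-rule on 4 via w0Rw1]
12. b, w1   [implies-rule on 10 (branches; this branch)]
Accessibility: w0Rw0, w0Rw1, w1Rw0, w1Rw1
Branch closes: b and not b both at w1.
All branches of the negation close; one closing branch shown above.

Valid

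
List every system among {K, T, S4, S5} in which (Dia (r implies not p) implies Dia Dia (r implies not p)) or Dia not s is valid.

K-tableau for the negation not ((Dia (r implies not p) implies Dia Dia (r implies not p)) or Dia not s):
1. not ((Dia (r implies not p) implies Dia Dia (r implies not p)) or Dia not s), u
2. not (Dia (r implies not p) implies Dia Dia (r implies not p)), u   [neg-or-rule on 1]
3. not Dia not s, u   [neg-or-rule on 1]
4. Dia (r implies not p), u   [neg-implies-rule on 2]
5. not Dia Dia (r implies not p), u   [neg-implies-rule on 2]
6. r implies not p, v   [Dia-rule on 4: fresh world v, uRv]
7. s, v   [neg-Dia-rule on 3 via uRv]
8. not Dia (r implies not p), v   [neg-Dia-rule on 5 via uRv]
9. not p, v   [implies-rule on 6 (branches; this branch)]
Accessibility: uRv
Complete open branch: countermodel on a K-frame, so not valid in K.
T-tableau for the negation not ((Dia (r implies not p) implies Dia Dia (r implies not p)) or Dia not s):
1. not ((Dia (r implies not p) implies Dia Dia (r implies not p)) or Dia not s), u
2. not (Dia (r implies not p) implies Dia Dia (r implies not p)), u   [neg-or-rule on 1]
3. not Dia not s, u   [neg-or-rule on 1]
4. Dia (r implies not p), u   [neg-implies-rule on 2]
5. not Dia Dia (r implies not p), u   [neg-implies-rule on 2]
6. s, u   [neg-Dia-rule on 3 via uRu]
7. not Dia (r implies not p), u   [neg-Dia-rule on 5 via uRu]
8. not (r implies not p), u   [neg-Dia-rule on 7 via uRu]
9. r, u   [neg-implies-rule on 8]
10. p, u   [neg-implies-rule on 8]
11. r implies not p, v   [Dia-rule on 4: fresh world v, uRv]
12. s, v   [neg-Dia-rule on 3 via uRv]
13. not Dia (r implies not p), v   [neg-Dia-rule on 5 via uRv]
14. not (r implies not p), v   [neg-Dia-rule on 7 via uRv]
15. r, v   [neg-implies-rule on 14]
16. p, v   [neg-implies-rule on 14]
17. not p, v   [implies-rule on 11 (branches; this branch)]
Accessibility: uRu, uRv, vRv
Branch closes: p and not p both at v.
Every branch closes (one shown): valid in T, hence also in S4, S5 (every theorem of T is a theorem of S4 and S5).

T, S4, S5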